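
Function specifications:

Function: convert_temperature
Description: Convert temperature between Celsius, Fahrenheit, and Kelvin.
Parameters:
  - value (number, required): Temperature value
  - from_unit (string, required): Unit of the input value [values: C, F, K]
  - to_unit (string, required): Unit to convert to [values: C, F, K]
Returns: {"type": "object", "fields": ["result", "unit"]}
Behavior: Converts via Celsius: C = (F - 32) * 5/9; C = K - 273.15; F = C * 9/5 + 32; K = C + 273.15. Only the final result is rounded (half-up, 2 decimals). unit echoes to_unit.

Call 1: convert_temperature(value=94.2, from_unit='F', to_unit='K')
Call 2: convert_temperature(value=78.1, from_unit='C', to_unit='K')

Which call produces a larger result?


Call 1:
  To C: (94.2 - 32) * 5/9 = 34.555556
  To K: 34.555556 + 273.15 = 307.705556
  Round to 2 decimals: 307.71
  -> 307.71 K
Call 2:
  Input already in C: 78.1
  To K: 78.1 + 273.15 = 351.25
  Round to 2 decimals: 351.25
  -> 351.25 K
Call 2 (351.25 K)


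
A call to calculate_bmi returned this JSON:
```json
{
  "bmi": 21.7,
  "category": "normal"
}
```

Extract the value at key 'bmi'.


21.7


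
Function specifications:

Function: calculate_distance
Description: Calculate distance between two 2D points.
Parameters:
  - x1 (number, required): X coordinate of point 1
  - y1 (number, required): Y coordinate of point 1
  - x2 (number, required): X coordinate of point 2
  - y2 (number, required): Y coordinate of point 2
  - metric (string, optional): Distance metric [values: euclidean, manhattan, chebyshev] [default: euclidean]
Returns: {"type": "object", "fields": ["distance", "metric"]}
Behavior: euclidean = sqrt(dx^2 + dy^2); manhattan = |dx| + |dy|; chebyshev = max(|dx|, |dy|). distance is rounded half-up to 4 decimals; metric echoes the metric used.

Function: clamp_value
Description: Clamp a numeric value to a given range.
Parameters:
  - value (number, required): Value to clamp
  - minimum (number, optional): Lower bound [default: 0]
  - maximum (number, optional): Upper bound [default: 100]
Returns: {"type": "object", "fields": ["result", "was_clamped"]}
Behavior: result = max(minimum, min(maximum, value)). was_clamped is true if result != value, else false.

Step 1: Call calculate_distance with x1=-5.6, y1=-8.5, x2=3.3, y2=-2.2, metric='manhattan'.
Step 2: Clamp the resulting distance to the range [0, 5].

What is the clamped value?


Step 1: calculate_distance (manhattan)
  |dx| = |3.3 - -5.6| = 8.9; |dy| = |-2.2 - -8.5| = 6.3
  manhattan: 8.9 + 6.3 = 15.2
  Round to 4 decimals: 15.2
  -> distance = 15.2
Step 2: clamp_value(value=15.2, minimum=0, maximum=5)
  result = max(0, min(5, 15.2)) = max(0, 5) = 5
  was_clamped = (5 != 15.2) = true
  -> result = 5
5


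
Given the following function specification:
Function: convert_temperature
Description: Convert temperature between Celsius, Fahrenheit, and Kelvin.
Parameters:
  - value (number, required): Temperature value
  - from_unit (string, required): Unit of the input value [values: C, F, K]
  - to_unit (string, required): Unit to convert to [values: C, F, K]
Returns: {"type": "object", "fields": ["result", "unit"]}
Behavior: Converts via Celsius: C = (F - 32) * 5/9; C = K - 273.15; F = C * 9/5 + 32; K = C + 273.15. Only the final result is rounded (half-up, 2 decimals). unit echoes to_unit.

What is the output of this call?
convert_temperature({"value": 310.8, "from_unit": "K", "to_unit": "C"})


To C: 310.8 - 273.15 = 37.65
Target is C: 37.65
Round to 2 decimals: 37.65
Output:
{"result": 37.65, "unit": "C"}


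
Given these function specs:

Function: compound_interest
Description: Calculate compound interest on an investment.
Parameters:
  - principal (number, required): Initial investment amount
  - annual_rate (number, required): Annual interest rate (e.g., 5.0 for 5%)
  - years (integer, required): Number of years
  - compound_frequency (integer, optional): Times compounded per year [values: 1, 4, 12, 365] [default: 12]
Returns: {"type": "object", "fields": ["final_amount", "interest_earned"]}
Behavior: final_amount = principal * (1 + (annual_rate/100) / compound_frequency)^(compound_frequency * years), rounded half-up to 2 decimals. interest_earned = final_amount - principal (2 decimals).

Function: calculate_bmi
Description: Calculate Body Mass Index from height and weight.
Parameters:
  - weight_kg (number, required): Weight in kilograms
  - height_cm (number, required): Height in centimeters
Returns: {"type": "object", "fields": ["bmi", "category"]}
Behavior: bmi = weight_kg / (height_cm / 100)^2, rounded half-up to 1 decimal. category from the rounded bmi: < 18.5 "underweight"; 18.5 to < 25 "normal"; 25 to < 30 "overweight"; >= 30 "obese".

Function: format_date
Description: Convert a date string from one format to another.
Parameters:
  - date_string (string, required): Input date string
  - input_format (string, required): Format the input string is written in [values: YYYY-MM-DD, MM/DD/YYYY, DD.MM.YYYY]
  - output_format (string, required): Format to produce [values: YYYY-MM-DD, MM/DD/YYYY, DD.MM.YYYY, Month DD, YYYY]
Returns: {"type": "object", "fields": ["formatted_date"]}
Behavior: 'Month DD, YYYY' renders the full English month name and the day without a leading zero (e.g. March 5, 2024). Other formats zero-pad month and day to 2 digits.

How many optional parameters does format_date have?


Parameters of format_date: date_string (required), input_format (required), output_format (required)
Optional count:
0


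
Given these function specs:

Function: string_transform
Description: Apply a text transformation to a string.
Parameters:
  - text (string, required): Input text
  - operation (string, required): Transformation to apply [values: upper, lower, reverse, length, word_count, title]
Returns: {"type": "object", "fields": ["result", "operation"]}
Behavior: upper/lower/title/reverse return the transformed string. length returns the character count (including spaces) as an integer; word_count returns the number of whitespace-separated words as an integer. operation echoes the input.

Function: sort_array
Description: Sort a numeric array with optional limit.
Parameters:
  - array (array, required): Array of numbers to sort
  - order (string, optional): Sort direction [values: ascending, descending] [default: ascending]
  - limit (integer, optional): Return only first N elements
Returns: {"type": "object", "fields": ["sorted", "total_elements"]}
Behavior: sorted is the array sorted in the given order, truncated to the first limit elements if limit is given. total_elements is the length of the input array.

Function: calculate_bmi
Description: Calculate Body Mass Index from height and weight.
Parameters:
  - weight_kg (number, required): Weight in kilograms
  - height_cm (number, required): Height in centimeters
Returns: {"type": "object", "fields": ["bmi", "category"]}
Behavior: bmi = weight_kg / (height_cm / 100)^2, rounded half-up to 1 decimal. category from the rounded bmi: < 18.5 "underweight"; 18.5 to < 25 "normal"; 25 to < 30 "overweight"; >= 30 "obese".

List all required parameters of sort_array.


Parameters of sort_array and their required/optional flag:
  array: required
  order: optional
  limit: optional
array


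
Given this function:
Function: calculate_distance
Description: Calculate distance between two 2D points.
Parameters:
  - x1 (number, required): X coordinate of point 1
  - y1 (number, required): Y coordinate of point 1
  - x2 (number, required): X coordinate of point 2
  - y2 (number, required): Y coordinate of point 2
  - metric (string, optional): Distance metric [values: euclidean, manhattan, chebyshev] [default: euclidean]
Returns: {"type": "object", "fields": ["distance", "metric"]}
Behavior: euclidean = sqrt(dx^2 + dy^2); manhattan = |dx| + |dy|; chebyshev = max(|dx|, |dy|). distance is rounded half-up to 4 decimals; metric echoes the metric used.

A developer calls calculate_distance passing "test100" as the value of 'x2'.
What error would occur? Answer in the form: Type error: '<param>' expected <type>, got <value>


Spec: 'x2' is declared as number; "test100" is a string.
Type error: 'x2' expected number, got "test100"


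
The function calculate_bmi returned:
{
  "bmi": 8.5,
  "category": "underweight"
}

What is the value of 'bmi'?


8.5


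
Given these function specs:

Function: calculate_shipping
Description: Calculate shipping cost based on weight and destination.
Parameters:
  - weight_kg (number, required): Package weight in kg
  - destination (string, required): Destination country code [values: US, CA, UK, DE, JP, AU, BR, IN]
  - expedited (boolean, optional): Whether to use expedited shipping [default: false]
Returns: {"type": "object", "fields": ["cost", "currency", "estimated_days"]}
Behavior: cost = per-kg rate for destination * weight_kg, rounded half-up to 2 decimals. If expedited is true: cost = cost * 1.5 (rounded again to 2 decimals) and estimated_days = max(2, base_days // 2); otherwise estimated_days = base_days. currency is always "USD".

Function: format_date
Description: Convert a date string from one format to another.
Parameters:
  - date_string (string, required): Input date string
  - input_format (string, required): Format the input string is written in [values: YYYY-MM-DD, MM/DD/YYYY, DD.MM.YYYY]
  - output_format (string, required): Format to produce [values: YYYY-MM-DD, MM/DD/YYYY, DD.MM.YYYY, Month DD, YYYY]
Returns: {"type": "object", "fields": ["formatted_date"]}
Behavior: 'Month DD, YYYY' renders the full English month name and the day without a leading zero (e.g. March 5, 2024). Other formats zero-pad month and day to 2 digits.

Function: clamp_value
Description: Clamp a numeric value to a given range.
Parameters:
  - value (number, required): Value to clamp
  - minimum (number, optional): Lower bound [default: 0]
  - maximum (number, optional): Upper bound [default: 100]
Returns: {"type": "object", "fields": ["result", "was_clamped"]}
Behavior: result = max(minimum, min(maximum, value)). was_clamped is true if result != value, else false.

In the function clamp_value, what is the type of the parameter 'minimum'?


The clamp_value spec declares:
  - minimum (number, optional): Lower bound [default: 0]
Type:
number


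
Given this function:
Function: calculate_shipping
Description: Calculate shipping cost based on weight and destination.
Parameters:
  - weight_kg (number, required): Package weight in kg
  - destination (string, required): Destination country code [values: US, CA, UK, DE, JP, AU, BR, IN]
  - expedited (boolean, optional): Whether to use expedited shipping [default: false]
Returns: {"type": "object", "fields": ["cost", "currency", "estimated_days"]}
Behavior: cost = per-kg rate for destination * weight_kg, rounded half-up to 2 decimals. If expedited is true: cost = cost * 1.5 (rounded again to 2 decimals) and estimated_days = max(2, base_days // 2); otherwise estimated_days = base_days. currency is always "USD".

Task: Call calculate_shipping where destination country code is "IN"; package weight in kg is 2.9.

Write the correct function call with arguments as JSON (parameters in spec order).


Mapping each described value to its parameter name:
  'Destination country code' -> destination = "IN"
  'Package weight in kg' -> weight_kg = 2.9
calculate_shipping({"weight_kg": 2.9, "destination": "IN"})


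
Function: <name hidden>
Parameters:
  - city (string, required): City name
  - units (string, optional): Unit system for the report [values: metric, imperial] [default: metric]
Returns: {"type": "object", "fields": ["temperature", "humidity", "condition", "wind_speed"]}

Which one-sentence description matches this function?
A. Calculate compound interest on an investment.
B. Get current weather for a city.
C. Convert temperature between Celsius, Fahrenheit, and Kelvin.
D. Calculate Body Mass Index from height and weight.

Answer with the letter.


Parameters city, units and return ["temperature", "humidity", "condition", "wind_speed"] fit: Get current weather for a city.
B


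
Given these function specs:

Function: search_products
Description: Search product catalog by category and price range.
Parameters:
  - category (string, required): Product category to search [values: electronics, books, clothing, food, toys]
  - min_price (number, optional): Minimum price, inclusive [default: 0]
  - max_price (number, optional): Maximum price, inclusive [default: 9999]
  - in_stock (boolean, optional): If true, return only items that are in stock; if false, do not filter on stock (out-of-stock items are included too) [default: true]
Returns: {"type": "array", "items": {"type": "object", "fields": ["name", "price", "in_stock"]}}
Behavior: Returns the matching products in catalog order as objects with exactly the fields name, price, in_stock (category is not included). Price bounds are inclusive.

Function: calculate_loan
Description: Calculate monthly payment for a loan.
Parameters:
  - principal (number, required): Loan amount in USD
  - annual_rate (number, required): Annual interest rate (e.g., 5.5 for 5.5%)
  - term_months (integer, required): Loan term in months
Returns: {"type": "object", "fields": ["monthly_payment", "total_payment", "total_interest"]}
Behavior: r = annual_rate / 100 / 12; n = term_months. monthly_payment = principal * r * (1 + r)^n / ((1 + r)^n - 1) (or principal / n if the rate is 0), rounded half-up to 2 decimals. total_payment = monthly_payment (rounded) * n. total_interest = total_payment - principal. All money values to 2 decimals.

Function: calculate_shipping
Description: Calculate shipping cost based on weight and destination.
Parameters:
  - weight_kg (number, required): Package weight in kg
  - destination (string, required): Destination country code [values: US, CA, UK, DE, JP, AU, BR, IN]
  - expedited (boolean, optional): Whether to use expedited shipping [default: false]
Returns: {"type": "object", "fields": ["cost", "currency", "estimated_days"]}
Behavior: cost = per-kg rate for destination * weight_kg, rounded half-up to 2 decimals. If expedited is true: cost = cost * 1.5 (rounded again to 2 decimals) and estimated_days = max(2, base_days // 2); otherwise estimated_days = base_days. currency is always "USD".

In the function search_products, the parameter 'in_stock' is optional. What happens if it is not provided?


The search_products spec declares:
  - in_stock (boolean, optional): If true, return only items that are in stock; if false, do not filter on stock (out-of-stock items are included too) [default: true]
It defaults to true


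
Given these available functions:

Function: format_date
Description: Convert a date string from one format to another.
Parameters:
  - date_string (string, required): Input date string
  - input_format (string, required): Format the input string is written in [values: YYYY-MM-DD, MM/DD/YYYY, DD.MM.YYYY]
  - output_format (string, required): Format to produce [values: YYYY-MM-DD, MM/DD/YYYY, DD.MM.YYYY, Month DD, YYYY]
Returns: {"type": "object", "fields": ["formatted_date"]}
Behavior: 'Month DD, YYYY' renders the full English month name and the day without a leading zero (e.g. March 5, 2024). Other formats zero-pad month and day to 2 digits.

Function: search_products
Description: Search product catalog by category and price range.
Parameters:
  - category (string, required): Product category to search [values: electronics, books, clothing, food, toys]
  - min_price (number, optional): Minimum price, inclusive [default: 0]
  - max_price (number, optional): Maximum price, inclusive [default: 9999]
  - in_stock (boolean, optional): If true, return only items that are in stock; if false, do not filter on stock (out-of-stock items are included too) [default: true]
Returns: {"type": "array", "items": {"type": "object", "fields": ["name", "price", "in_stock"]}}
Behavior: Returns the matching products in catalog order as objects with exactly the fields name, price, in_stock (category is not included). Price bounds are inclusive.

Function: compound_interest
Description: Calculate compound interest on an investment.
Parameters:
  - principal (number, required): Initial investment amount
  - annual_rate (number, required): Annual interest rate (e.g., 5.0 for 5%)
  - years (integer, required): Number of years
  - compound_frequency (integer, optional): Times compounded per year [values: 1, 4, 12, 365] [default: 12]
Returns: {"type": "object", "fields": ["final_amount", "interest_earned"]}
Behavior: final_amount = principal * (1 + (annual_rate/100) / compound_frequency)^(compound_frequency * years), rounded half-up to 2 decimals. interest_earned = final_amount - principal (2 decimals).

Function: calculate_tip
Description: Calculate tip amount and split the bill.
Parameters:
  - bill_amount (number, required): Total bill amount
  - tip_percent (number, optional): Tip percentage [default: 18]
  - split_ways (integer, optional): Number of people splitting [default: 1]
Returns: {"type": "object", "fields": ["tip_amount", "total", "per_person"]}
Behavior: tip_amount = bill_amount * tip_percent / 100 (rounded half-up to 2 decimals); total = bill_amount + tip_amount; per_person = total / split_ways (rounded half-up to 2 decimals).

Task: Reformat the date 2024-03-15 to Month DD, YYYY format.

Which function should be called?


The task needs a function whose description is: Convert a date string from one format to another.
format_date


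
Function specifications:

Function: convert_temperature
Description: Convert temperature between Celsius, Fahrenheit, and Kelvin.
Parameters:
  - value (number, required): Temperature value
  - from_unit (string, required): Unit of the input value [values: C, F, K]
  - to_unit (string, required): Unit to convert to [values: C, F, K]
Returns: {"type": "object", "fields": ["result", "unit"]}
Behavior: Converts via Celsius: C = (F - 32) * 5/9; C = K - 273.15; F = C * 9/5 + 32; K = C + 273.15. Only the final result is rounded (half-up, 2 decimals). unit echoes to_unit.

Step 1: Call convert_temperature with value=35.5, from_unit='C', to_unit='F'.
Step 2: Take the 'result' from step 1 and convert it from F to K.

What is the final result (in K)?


Step 1: convert_temperature(value=35.5, from_unit=C, to_unit=F)
  Input already in C: 35.5
  To F: 35.5 * 9/5 + 32 = 95.9
  Round to 2 decimals: 95.9
  -> result = 95.9 F
Step 2: convert_temperature(value=95.9, from_unit=F, to_unit=K)
  To C: (95.9 - 32) * 5/9 = 35.5
  To K: 35.5 + 273.15 = 308.65
  Round to 2 decimals: 308.65
  -> result = 308.65 K
308.65 K


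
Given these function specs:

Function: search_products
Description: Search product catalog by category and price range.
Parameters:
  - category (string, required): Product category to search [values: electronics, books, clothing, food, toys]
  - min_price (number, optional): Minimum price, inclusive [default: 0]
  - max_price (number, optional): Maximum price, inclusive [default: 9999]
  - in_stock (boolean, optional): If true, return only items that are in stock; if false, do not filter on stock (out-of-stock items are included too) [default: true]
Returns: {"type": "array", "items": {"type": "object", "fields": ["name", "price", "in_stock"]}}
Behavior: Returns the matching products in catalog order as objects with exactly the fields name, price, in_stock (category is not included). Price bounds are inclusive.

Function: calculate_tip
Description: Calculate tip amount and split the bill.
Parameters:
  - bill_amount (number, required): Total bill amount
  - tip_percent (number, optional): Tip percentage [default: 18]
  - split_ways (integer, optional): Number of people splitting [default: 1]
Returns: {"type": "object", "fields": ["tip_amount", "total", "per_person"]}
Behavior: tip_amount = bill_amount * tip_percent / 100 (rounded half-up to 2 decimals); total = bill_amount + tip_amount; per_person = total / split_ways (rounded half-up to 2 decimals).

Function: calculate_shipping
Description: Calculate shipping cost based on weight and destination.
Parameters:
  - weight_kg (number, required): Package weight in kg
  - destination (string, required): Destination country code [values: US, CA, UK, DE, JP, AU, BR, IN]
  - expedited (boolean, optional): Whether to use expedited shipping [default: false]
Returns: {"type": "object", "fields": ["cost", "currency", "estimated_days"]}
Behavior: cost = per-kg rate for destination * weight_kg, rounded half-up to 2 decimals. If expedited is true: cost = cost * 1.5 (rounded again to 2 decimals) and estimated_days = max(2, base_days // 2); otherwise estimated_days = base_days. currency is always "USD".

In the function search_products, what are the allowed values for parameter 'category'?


The search_products spec declares:
  - category (string, required): Product category to search [values: electronics, books, clothing, food, toys]
Allowed values:
electronics, books, clothing, food, toys


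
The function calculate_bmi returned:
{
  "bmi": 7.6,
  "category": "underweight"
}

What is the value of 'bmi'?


7.6


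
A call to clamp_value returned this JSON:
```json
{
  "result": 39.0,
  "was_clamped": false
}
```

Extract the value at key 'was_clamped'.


false


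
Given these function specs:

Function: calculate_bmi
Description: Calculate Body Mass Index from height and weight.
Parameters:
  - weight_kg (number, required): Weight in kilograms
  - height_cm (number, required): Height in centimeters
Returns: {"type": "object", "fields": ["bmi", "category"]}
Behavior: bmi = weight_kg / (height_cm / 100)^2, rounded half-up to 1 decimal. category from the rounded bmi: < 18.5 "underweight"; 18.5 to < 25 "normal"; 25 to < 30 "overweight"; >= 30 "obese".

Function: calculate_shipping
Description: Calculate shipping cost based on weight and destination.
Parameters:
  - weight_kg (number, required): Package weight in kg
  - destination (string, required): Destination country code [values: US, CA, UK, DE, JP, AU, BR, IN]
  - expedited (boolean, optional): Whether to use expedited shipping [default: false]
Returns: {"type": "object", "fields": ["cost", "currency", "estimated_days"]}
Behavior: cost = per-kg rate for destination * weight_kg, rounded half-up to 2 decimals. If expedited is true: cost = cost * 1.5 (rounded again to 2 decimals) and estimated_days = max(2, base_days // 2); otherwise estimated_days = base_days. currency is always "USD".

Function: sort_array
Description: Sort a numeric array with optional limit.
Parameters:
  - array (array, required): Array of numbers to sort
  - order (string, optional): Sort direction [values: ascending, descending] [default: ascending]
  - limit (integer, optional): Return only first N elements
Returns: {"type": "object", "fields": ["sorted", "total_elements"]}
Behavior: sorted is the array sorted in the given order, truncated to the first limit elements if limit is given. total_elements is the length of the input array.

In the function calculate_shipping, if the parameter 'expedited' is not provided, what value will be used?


The calculate_shipping spec declares:
  - expedited (boolean, optional): Whether to use expedited shipping [default: false]
Default:
false


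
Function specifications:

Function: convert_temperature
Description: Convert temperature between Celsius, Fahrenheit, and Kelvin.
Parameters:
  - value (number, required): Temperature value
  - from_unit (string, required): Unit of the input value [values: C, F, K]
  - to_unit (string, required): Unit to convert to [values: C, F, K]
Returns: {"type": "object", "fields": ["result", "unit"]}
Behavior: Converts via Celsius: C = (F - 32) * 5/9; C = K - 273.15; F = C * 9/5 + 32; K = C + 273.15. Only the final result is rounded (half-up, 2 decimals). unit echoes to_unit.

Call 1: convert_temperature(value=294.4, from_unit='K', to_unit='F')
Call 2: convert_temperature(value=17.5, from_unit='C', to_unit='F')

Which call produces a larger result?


Call 1:
  To C: 294.4 - 273.15 = 21.25
  To F: 21.25 * 9/5 + 32 = 70.25
  Round to 2 decimals: 70.25
  -> 70.25 F
Call 2:
  Input already in C: 17.5
  To F: 17.5 * 9/5 + 32 = 63.5
  Round to 2 decimals: 63.5
  -> 63.5 F
Call 1 (70.25 F)


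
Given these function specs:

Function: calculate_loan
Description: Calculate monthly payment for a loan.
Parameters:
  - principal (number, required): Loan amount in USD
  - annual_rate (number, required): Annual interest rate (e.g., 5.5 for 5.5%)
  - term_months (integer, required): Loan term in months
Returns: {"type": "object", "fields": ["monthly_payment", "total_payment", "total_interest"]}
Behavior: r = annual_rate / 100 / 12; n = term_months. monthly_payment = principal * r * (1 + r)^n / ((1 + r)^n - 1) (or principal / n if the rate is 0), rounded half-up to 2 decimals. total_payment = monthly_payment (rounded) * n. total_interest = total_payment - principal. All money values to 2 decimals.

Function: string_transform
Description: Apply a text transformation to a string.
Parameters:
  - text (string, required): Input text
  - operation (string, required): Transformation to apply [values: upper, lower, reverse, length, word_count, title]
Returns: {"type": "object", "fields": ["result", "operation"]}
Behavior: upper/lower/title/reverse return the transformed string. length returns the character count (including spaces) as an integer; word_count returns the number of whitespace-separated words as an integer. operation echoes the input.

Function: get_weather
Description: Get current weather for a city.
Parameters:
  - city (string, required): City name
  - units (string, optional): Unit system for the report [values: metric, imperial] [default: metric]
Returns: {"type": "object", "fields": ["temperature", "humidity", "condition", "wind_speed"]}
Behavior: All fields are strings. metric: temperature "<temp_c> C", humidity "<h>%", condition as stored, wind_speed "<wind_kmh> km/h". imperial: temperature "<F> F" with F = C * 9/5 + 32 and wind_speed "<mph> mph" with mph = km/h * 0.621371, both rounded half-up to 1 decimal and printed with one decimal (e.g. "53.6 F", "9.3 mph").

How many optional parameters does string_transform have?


Parameters of string_transform: text (required), operation (required)
Optional count:
0


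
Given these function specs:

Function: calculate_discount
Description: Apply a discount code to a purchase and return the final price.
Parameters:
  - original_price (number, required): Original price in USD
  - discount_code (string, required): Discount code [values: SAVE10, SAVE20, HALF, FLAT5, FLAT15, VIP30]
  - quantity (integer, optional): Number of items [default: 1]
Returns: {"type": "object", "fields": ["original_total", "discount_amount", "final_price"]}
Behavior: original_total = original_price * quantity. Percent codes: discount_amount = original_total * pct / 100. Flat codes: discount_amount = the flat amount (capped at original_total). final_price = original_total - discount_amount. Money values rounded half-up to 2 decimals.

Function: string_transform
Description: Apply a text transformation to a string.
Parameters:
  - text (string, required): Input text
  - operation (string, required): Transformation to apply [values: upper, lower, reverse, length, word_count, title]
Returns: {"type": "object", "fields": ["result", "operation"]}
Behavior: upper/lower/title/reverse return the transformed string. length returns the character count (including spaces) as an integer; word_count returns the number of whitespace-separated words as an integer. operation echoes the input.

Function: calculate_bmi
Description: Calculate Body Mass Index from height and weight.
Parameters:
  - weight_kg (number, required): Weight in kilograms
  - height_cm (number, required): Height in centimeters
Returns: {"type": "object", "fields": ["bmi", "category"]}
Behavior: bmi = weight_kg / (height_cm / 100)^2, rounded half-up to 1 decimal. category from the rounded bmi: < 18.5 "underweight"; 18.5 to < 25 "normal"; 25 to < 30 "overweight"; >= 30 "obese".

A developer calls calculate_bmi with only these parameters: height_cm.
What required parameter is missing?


Required parameters: weight_kg, height_cm
Provided: height_cm
Missing: weight_kg
weight_kg


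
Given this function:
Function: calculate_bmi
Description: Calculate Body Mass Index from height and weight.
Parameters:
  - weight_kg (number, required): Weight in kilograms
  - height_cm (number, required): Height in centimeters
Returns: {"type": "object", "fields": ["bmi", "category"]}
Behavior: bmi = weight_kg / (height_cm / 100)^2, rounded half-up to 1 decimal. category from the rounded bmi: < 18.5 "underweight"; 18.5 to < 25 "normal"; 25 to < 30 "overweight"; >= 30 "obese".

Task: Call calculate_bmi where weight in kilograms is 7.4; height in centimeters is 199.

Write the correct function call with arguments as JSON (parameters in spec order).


Mapping each described value to its parameter name:
  'Weight in kilograms' -> weight_kg = 7.4
  'Height in centimeters' -> height_cm = 199
calculate_bmi({"weight_kg": 7.4, "height_cm": 199})


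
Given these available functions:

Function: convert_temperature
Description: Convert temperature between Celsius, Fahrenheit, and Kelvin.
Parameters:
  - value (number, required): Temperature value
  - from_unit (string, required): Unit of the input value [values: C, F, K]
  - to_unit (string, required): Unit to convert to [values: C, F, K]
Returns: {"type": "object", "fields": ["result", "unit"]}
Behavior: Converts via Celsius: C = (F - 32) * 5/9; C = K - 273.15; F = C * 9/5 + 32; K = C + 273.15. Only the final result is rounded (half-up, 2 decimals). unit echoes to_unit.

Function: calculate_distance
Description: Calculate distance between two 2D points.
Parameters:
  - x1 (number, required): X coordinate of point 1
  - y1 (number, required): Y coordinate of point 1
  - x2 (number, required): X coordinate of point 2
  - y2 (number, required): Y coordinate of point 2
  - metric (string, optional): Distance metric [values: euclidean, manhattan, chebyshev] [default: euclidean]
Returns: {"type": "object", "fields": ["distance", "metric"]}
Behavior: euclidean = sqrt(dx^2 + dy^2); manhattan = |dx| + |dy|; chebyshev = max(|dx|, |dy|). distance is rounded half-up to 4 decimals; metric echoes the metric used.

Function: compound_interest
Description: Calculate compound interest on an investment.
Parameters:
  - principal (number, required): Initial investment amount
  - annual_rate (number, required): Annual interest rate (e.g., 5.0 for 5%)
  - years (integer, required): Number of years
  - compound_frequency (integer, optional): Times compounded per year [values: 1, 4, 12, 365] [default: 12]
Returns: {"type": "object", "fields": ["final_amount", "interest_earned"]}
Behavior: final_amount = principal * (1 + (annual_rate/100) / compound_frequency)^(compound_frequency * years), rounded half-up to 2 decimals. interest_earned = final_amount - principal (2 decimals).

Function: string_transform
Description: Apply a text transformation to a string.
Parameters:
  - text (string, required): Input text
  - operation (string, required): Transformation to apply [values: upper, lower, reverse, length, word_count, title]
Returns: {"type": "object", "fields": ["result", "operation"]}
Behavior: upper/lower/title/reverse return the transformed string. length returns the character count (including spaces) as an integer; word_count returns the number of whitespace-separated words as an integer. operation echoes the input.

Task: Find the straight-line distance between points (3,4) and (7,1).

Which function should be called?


The task needs a function whose description is: Calculate distance between two 2D points.
calculate_distance


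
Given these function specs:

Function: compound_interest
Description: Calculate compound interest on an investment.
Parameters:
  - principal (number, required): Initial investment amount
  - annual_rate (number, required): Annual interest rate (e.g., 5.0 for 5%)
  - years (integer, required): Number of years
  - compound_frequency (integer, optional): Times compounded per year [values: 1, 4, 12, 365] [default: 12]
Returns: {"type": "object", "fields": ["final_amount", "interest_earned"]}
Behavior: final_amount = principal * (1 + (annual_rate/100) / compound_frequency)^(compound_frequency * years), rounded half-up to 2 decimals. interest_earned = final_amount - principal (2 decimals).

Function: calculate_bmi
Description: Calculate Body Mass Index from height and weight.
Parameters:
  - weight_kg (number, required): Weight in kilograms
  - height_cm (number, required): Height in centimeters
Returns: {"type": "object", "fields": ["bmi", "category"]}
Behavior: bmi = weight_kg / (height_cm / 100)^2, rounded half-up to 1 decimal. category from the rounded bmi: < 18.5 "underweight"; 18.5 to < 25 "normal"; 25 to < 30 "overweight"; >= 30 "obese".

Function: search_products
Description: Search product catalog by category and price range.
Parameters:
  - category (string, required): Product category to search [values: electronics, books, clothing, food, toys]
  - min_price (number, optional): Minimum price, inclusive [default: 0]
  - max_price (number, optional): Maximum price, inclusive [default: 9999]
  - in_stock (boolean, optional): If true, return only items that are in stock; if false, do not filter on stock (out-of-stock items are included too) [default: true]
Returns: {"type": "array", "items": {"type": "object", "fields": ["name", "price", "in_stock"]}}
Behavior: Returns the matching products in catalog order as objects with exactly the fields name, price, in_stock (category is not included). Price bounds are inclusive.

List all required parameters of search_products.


Parameters of search_products and their required/optional flag:
  category: required
  min_price: optional
  max_price: optional
  in_stock: optional
category


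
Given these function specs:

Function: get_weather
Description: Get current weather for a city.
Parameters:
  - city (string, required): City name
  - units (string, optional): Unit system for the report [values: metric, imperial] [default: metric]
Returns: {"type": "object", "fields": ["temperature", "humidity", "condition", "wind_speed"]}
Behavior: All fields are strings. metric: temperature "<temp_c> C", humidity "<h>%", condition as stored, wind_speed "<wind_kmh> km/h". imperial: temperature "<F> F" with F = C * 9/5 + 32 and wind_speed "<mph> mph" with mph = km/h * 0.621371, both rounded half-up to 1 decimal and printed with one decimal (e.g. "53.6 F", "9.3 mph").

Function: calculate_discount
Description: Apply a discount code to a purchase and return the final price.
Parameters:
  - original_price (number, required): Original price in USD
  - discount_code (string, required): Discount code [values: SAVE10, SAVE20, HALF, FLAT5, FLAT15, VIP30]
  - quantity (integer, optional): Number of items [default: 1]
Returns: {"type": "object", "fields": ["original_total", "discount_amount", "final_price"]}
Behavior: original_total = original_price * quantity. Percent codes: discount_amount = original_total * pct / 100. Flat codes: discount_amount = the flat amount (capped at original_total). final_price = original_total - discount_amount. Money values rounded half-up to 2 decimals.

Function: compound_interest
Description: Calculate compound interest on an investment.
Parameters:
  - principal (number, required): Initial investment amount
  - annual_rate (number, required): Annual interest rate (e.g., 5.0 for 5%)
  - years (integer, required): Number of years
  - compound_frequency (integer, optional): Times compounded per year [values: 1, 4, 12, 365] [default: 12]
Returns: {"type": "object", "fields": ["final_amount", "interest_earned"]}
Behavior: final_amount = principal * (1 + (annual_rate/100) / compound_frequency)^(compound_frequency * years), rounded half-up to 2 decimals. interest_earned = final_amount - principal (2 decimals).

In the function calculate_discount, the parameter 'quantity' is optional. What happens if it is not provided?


The calculate_discount spec declares:
  - quantity (integer, optional): Number of items [default: 1]
It defaults to 1


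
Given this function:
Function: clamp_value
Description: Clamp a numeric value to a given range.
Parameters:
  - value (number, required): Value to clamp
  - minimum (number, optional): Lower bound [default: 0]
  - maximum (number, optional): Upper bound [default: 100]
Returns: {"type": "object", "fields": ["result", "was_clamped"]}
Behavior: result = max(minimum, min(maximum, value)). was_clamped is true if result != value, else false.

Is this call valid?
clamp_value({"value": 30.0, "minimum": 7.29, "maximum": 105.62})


Checking all required parameters present and types match... All valid.
Valid


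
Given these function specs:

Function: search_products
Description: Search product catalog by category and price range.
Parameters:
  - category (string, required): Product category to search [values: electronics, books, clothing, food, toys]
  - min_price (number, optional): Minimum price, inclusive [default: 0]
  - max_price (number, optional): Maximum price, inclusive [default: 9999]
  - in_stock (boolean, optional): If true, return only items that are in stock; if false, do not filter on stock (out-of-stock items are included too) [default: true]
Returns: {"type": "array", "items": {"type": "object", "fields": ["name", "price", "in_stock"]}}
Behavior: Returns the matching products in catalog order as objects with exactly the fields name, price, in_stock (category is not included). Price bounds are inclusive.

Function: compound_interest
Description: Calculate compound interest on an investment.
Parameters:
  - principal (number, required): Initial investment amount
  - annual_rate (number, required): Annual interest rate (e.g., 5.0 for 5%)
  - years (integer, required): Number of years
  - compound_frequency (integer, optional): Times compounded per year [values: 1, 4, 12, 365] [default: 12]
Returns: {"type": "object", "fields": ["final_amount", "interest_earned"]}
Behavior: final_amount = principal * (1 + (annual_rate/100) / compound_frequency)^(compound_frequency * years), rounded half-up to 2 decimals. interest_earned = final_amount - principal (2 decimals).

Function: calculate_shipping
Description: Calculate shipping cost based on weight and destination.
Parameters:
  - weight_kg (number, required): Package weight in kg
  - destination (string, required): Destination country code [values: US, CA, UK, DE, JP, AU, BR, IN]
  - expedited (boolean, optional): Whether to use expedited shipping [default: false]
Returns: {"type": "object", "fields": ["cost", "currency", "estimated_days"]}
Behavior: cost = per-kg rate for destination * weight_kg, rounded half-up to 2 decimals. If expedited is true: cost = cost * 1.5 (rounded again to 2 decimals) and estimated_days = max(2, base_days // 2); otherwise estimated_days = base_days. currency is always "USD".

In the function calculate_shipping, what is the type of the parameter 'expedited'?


The calculate_shipping spec declares:
  - expedited (boolean, optional): Whether to use expedited shipping [default: false]
Type:
boolean


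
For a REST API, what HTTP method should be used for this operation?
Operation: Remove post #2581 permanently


GET = read, POST = create, PUT = update/replace, DELETE = remove
This operation is a removal.
DELETE


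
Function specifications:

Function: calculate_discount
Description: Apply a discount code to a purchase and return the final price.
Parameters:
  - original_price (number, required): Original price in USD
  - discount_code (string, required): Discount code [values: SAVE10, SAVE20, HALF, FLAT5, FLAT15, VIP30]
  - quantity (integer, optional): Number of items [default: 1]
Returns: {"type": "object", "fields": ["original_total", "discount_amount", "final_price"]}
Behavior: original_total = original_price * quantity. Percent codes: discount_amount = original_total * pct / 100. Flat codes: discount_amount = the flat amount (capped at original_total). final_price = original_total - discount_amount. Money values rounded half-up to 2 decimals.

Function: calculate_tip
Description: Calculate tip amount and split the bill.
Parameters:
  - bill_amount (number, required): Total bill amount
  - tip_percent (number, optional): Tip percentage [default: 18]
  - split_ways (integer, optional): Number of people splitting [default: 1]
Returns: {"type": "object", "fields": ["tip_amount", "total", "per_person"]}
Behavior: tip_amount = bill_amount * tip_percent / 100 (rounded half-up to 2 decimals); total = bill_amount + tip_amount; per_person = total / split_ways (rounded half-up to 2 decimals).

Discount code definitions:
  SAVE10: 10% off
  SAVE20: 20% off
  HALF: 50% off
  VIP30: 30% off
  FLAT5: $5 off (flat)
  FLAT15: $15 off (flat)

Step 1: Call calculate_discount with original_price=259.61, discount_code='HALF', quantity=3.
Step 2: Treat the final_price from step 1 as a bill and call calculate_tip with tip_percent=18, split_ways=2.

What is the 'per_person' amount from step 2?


Step 1: calculate_discount(original_price=259.61, discount_code=HALF, quantity=3)
  original_total = 259.61 * 3 = 778.83
  HALF = 50% off: discount_amount = 778.83 * 50/100 = 389.415 -> 389.42
  final_price = 778.83 - 389.42 = 389.41
  -> final_price = 389.41
Step 2: calculate_tip(bill_amount=389.41, tip_percent=18, split_ways=2)
  tip_amount = 389.41 * 18/100 = 70.0938 -> 70.09
  total = 389.41 + 70.09 = 459.50
  per_person = 459.50 / 2 = 229.75 -> 229.75
  -> per_person = 229.75
$229.75
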